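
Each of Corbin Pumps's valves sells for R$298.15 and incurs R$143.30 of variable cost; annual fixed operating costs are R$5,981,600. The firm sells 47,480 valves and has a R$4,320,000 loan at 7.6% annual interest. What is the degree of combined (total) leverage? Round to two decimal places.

7.05

Total contribution margin = 47,480 × R$154.85 = R$7,352,278.00.
Subtracting fixed costs: EBIT = R$7,352,278.00 − R$5,981,600 = R$1,370,678.00. Interest = R$328,320.00.
DOL = R$7,352,278.00 ÷ R$1,370,678.00 = 5.3640; DFL = R$1,370,678.00 ÷ R$1,042,358.00 = 1.3150.
DCL = DOL × DFL = 5.3640 × 1.3150 = 7.0537.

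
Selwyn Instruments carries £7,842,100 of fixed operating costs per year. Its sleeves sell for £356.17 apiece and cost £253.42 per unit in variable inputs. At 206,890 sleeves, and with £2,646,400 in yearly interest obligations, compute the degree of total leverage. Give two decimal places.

At 206,890 units, contribution = 206,890 × £102.75 = £21,257,947.50.
Subtracting fixed costs: EBIT = £21,257,947.50 − £7,842,100 = £13,415,847.50. Interest = £2,646,400.00.
DOL = £21,257,947.50 ÷ £13,415,847.50 = 1.5845; DFL = £13,415,847.50 ÷ £10,769,447.50 = 1.2457.
Combined leverage = 1.5845 × 1.2457 = 1.9738.

1.97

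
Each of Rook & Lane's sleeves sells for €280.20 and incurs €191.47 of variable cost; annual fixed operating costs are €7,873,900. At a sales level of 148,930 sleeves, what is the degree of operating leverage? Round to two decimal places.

Contribution at this volume is 148,930 × €88.73 = €13,214,558.90.
Subtracting fixed costs: EBIT = €13,214,558.90 − €7,873,900 = €5,340,658.90.
So DOL = total CM / EBIT = €13,214,558.90 / €5,340,658.90 = 2.4743.

2.47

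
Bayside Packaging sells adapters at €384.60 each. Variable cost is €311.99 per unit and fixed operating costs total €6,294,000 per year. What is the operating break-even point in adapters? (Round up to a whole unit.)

Unit CM = price − variable cost = €384.60 − €311.99 = €72.61.
Units to break even: €6,294,000 ÷ €72.61 = 86,682.28, rounded up to 86,683.

86,683 adapters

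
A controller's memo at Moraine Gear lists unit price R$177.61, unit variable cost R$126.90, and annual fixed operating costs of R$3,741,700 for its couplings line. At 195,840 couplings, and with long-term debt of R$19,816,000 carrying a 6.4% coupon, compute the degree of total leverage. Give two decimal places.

Total contribution margin = 195,840 × R$50.71 = R$9,931,046.40.
Subtracting fixed costs: EBIT = R$9,931,046.40 − R$3,741,700 = R$6,189,346.40. Interest = R$1,268,224.00, so EBIT − I = R$4,921,122.40.
DCL = contribution ÷ (EBIT − I) = R$9,931,046.40 ÷ R$4,921,122.40 = 2.0180.

2.02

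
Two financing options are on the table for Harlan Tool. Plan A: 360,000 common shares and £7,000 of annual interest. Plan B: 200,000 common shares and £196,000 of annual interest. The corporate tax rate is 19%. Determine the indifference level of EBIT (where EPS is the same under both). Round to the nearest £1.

£432,250

At indifference, (EBIT − 7,000)(1 − t)/360,000 = (EBIT − 196,000)(1 − t)/200,000.
Cancelling (1 − t) and cross-multiplying: 200,000·(EBIT − 7,000) = 360,000·(EBIT − 196,000).
Solving, EBIT = (196,000·360,000 − 7,000·200,000) / (360,000 − 200,000) = 69,160,000,000 / 160,000 = 432,250.00.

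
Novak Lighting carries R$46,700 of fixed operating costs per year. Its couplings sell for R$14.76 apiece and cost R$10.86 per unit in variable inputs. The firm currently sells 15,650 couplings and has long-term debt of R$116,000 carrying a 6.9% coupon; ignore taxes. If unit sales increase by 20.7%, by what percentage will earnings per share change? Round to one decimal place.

Contribution at this volume is 15,650 × R$3.90 = R$61,035.00.
EBIT = R$61,035.00 − R$46,700 = R$14,335.00.
After interest of R$8,004.00, pre-tax earnings = R$6,331.00.
DCL = total CM / (EBIT − I) = R$61,035.00 / R$6,331.00 = 9.6407.
EPS therefore changes by 9.6407 × (+20.7%) = +199.6%.

+199.6%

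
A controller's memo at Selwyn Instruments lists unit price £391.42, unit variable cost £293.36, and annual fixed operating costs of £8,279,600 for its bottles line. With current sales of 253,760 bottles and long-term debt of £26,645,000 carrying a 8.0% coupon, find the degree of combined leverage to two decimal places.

At 253,760 units, contribution = 253,760 × £98.06 = £24,883,705.60.
Operating income = contribution − fixed costs = £24,883,705.60 − £8,279,600 = £16,604,105.60. Interest = £2,131,600.00, so EBIT − I = £14,472,505.60.
DCL = contribution ÷ (EBIT − I) = £24,883,705.60 ÷ £14,472,505.60 = 1.7194.

1.72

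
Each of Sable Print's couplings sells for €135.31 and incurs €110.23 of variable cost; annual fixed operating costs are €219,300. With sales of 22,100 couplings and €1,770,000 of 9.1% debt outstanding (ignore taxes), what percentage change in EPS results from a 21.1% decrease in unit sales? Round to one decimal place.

-67.3%

Contribution at this volume is 22,100 × €25.08 = €554,268.00.
Operating income = contribution − fixed costs = €554,268.00 − €219,300 = €334,968.00.
Interest = €161,070.00, so EBIT − I = €173,898.00.
DCL = total CM / (EBIT − I) = €554,268.00 / €173,898.00 = 3.1873.
%ΔEPS = DCL × %ΔSales = 3.1873 × -21.1% = -67.3%.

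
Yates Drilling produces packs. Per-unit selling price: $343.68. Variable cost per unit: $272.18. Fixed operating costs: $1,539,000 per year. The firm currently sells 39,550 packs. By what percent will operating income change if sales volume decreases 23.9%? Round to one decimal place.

Contribution at this volume is 39,550 × $71.50 = $2,827,825.00.
Operating income = contribution − fixed costs = $2,827,825.00 − $1,539,000 = $1,288,825.00.
DOL = contribution ÷ EBIT = $2,827,825.00 ÷ $1,288,825.00 = 2.1941.
Operating income changes by 2.1941 × -23.9% = -52.4%.

-52.4%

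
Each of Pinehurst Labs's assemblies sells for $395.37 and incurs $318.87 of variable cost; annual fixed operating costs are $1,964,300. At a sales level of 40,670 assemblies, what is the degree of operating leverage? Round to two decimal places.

2.71

Contribution at this volume is 40,670 × $76.50 = $3,111,255.00.
EBIT = $3,111,255.00 − $1,964,300 = $1,146,955.00.
DOL = contribution ÷ EBIT = $3,111,255.00 ÷ $1,146,955.00 = 2.7126.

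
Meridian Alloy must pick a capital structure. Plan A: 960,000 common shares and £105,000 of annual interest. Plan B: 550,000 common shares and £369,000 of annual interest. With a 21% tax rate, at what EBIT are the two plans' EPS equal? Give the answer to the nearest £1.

At indifference, (EBIT − 105,000)(1 − t)/960,000 = (EBIT − 369,000)(1 − t)/550,000.
Cancelling (1 − t) and cross-multiplying: 550,000·(EBIT − 105,000) = 960,000·(EBIT − 369,000).
Solving, EBIT = (369,000·960,000 − 105,000·550,000) / (960,000 − 550,000) = 296,490,000,000 / 410,000 = 723,146.34.

£723,146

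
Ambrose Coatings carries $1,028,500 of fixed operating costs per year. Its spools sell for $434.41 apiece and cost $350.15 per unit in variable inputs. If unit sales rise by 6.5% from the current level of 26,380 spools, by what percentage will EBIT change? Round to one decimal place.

+12.1%

Total contribution margin = 26,380 × $84.26 = $2,222,778.80.
EBIT = $2,222,778.80 − $1,028,500 = $1,194,278.80.
So DOL = total CM / EBIT = $2,222,778.80 / $1,194,278.80 = 1.8612.
Operating income changes by 1.8612 × +6.5% = +12.1%.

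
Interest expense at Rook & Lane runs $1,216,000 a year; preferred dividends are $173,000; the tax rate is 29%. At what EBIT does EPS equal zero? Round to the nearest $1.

$1,459,662

Grossing the preferred dividend up to pre-tax terms: $173,000 / (1 − 0.29) = $243,661.97.
Financial break-even EBIT = interest + D_p ÷ (1 − t) = $1,216,000 + $243,661.97 = $1,459,661.97.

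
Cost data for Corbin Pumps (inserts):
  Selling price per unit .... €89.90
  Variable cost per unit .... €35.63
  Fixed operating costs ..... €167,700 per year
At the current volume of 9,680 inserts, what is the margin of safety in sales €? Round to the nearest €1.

€592,432

Contribution margin per unit = €89.90 − €35.63 = €54.27. Break-even units = €167,700 ÷ €54.27 = 3,090.11; break-even revenue = 3,090.11 × €89.90 = €277,800.44.
Actual sales revenue = 9,680 × €89.90 = €870,232.00.
Margin of safety = €870,232.00 − €277,800.44 = €592,432.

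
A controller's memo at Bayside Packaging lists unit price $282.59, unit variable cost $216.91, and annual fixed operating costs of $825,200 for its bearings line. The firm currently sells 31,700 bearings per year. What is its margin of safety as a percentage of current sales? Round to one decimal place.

60.4%

Contribution margin per unit = $282.59 − $216.91 = $65.68. Break-even units = $825,200 ÷ $65.68 = 12,563.95; break-even revenue = 12,563.95 × $282.59 = $3,550,445.62.
Actual sales revenue = 31,700 × $282.59 = $8,958,103.00.
Margin of safety = ($8,958,103.00 − $3,550,445.62) ÷ $8,958,103.00 = 60.4%.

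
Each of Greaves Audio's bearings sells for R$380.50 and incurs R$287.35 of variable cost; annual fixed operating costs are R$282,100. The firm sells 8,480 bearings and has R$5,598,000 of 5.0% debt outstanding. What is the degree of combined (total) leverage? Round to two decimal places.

3.47

Total contribution margin = 8,480 × R$93.15 = R$789,912.00.
Operating income = contribution − fixed costs = R$789,912.00 − R$282,100 = R$507,812.00. Interest = R$279,900.00.
DOL = R$789,912.00 ÷ R$507,812.00 = 1.5555; DFL = R$507,812.00 ÷ R$227,912.00 = 2.2281.
Combined leverage = 1.5555 × 2.2281 = 3.4658.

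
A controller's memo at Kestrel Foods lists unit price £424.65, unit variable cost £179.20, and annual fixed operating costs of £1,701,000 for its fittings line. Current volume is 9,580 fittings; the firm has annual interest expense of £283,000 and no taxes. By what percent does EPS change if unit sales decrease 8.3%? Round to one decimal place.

At 9,580 units, contribution = 9,580 × £245.45 = £2,351,411.00.
Subtracting fixed costs: EBIT = £2,351,411.00 − £1,701,000 = £650,411.00.
Interest = £283,000.00, so EBIT − I = £367,411.00.
Degree of combined leverage = contribution ÷ (EBIT − I) = £2,351,411.00 ÷ £367,411.00 = 6.3999.
%ΔEPS = DCL × %ΔSales = 6.3999 × -8.3% = -53.1%.

-53.1%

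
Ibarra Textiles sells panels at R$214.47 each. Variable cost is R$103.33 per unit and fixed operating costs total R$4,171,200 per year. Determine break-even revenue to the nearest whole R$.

R$8,049,283

CM per unit = R$214.47 − R$103.33 = R$111.14; CM ratio = R$111.14 / R$214.47 = 0.5182.
Break-even revenue = fixed costs × price ÷ CM = R$4,171,200 × R$214.47 ÷ R$111.14 = R$8,049,283.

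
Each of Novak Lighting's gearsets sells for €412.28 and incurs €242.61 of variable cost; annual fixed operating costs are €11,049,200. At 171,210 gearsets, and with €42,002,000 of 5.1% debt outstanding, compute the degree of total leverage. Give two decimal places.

Contribution at this volume is 171,210 × €169.67 = €29,049,200.70.
EBIT = €29,049,200.70 − €11,049,200 = €18,000,000.70. Interest = €2,142,102.00.
DOL = €29,049,200.70 ÷ €18,000,000.70 = 1.6138; DFL = €18,000,000.70 ÷ €15,857,898.70 = 1.1351.
DCL = DOL × DFL = 1.6138 × 1.1351 = 1.8318.

1.83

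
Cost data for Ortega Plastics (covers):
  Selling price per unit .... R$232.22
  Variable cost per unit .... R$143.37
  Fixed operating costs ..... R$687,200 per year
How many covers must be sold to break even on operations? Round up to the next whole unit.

Each unit contributes R$232.22 − R$143.37 = R$88.85.
Units to break even: R$687,200 ÷ R$88.85 = 7,734.38, rounded up to 7,735.

7,735 covers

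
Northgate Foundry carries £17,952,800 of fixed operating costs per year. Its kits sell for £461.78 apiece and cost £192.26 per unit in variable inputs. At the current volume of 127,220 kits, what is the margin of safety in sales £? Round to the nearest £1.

Unit CM = price − variable cost = £461.78 − £192.26 = £269.52. Break-even units = £17,952,800 ÷ £269.52 = 66,610.27; break-even revenue = 66,610.27 × £461.78 = £30,759,290.53.
Current sales = 127,220 × £461.78 = £58,747,651.60.
Margin of safety = £58,747,651.60 − £30,759,290.53 = £27,988,361.

£27,988,361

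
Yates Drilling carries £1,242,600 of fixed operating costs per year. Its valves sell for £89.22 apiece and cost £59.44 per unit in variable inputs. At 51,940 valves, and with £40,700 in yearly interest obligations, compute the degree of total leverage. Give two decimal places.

5.87

At 51,940 units, contribution = 51,940 × £29.78 = £1,546,773.20.
Operating income = contribution − fixed costs = £1,546,773.20 − £1,242,600 = £304,173.20. Interest = £40,700.00, so EBIT − I = £263,473.20.
Degree of total leverage = total CM / (EBIT − interest) = £1,546,773.20 / £263,473.20 = 5.8707.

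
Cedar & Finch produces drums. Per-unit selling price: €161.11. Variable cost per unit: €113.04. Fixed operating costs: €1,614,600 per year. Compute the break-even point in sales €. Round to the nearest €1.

€5,411,446

CM per unit = €161.11 − €113.04 = €48.07; CM ratio = €48.07 / €161.11 = 0.2984.
Break-even revenue = fixed costs × price ÷ CM = €1,614,600 × €161.11 ÷ €48.07 = €5,411,446.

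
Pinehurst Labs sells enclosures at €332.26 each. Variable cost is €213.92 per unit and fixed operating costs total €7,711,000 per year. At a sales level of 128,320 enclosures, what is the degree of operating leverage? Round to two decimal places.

2.03

Contribution at this volume is 128,320 × €118.34 = €15,185,388.80.
EBIT = €15,185,388.80 − €7,711,000 = €7,474,388.80.
Degree of operating leverage = €15,185,388.80 / €7,474,388.80 = 2.0317.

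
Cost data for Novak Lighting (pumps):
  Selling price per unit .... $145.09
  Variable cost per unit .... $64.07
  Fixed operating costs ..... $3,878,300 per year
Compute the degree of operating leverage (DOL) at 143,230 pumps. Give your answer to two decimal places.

1.50

At 143,230 units, contribution = 143,230 × $81.02 = $11,604,494.60.
Subtracting fixed costs: EBIT = $11,604,494.60 − $3,878,300 = $7,726,194.60.
Degree of operating leverage = $11,604,494.60 / $7,726,194.60 = 1.5020.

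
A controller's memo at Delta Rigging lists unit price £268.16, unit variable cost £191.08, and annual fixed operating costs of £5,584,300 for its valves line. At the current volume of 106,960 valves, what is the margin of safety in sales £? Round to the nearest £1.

Unit CM = price − variable cost = £268.16 − £191.08 = £77.08. Break-even units = £5,584,300 ÷ £77.08 = 72,448.11; break-even revenue = 72,448.11 × £268.16 = £19,427,684.07.
Actual sales revenue = 106,960 × £268.16 = £28,682,393.60.
Margin of safety = £28,682,393.60 − £19,427,684.07 = £9,254,710.

£9,254,710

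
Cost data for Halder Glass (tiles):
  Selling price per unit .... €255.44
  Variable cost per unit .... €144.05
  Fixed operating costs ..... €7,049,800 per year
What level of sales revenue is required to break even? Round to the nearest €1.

Contribution margin per unit = €255.44 − €144.05 = €111.39, a CM ratio of €111.39 ÷ €255.44 = 0.4361.
Break-even revenue = fixed costs × price ÷ CM = €7,049,800 × €255.44 ÷ €111.39 = €16,166,630.

€16,166,630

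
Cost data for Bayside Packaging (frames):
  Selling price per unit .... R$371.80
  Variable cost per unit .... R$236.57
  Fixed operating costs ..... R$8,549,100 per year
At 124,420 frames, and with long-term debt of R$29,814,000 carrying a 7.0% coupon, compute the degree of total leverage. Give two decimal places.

At 124,420 units, contribution = 124,420 × R$135.23 = R$16,825,316.60.
Operating income = contribution − fixed costs = R$16,825,316.60 − R$8,549,100 = R$8,276,216.60. Interest = R$2,086,980.00, so EBIT − I = R$6,189,236.60.
Degree of total leverage = total CM / (EBIT − interest) = R$16,825,316.60 / R$6,189,236.60 = 2.7185.

2.72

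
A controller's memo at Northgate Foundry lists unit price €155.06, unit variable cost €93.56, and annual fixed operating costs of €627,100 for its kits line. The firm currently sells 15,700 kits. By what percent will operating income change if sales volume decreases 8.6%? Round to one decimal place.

Total contribution margin = 15,700 × €61.50 = €965,550.00.
Operating income = contribution − fixed costs = €965,550.00 − €627,100 = €338,450.00.
DOL = contribution ÷ EBIT = €965,550.00 ÷ €338,450.00 = 2.8529.
So EBIT moves 2.8529 × (-8.6%) = -24.5%.

-24.5%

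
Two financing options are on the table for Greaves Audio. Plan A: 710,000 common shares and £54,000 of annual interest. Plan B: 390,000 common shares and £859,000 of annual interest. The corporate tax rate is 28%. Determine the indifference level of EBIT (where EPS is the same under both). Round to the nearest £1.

At indifference, (EBIT − 54,000)(1 − t)/710,000 = (EBIT − 859,000)(1 − t)/390,000.
The (1 − t) factor cancels: (EBIT − 54,000) × 390,000 = (EBIT − 859,000) × 710,000.
Solving, EBIT = (859,000·710,000 − 54,000·390,000) / (710,000 − 390,000) = 588,830,000,000 / 320,000 = 1,840,093.75.

£1,840,094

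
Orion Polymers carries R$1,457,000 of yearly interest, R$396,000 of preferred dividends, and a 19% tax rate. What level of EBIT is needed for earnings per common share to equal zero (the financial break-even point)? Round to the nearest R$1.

Preferred dividends are paid after tax, so their pre-tax equivalent is R$396,000 ÷ (1 − 0.19) = R$488,888.89.
EPS = 0 when EBIT covers interest plus the pre-tax preferred burden: R$1,457,000 + R$488,888.89 = R$1,945,888.89.

R$1,945,889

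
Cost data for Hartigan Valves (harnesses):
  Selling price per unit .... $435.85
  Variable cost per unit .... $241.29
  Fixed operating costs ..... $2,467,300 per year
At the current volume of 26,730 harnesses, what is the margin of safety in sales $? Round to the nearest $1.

$6,123,067

Each unit contributes $435.85 − $241.29 = $194.56. Break-even units = $2,467,300 ÷ $194.56 = 12,681.44; break-even revenue = 12,681.44 × $435.85 = $5,527,203.46.
Actual sales revenue = 26,730 × $435.85 = $11,650,270.50.
Margin of safety = $11,650,270.50 − $5,527,203.46 = $6,123,067.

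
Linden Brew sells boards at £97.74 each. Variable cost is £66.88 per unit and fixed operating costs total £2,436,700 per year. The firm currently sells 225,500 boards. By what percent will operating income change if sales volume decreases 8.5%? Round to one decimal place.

-13.1%

Contribution at this volume is 225,500 × £30.86 = £6,958,930.00.
Operating income = contribution − fixed costs = £6,958,930.00 − £2,436,700 = £4,522,230.00.
So DOL = total CM / EBIT = £6,958,930.00 / £4,522,230.00 = 1.5388.
%ΔEBIT = DOL × %ΔSales = 1.5388 × -8.5% = -13.1%.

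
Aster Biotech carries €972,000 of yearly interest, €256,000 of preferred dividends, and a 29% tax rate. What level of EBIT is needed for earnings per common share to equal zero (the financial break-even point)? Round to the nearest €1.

€1,332,563

Preferred dividends are paid after tax, so their pre-tax equivalent is €256,000 ÷ (1 − 0.29) = €360,563.38.
Financial break-even EBIT = interest + D_p ÷ (1 − t) = €972,000 + €360,563.38 = €1,332,563.38.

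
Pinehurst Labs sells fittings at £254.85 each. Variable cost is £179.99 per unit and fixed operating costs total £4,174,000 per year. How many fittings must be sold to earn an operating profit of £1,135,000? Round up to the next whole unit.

70,920 fittings

Each unit contributes £254.85 − £179.99 = £74.86.
Required volume = (fixed costs + target profit) ÷ CM = (£4,174,000 + £1,135,000) ÷ £74.86 = 70,919.05, so 70,920 fittings.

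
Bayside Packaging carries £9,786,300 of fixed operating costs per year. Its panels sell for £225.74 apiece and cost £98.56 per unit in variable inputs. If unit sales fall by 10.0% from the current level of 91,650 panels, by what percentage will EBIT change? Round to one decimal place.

At 91,650 units, contribution = 91,650 × £127.18 = £11,656,047.00.
Operating income = contribution − fixed costs = £11,656,047.00 − £9,786,300 = £1,869,747.00.
Degree of operating leverage = £11,656,047.00 / £1,869,747.00 = 6.2340.
%ΔEBIT = DOL × %ΔSales = 6.2340 × -10.0% = -62.3%.

-62.3%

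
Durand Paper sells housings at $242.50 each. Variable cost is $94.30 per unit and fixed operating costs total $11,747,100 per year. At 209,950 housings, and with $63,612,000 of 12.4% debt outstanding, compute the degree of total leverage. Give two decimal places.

Total contribution margin = 209,950 × $148.20 = $31,114,590.00.
Operating income = contribution − fixed costs = $31,114,590.00 − $11,747,100 = $19,367,490.00. Interest = $7,887,888.00, so EBIT − I = $11,479,602.00.
DCL = contribution ÷ (EBIT − I) = $31,114,590.00 ÷ $11,479,602.00 = 2.7104.

2.71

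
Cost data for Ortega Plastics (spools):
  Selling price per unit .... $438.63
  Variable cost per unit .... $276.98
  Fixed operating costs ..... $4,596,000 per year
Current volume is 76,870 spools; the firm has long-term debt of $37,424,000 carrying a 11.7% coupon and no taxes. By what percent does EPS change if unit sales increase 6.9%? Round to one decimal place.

Total contribution margin = 76,870 × $161.65 = $12,426,035.50.
Operating income = contribution − fixed costs = $12,426,035.50 − $4,596,000 = $7,830,035.50.
After interest of $4,378,608.00, pre-tax earnings = $3,451,427.50.
Degree of combined leverage = contribution ÷ (EBIT − I) = $12,426,035.50 ÷ $3,451,427.50 = 3.6003.
%ΔEPS = DCL × %ΔSales = 3.6003 × +6.9% = +24.8%.

+24.8%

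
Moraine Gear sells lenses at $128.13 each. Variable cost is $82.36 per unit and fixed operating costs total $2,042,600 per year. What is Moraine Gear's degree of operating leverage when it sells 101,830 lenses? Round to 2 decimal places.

1.78

Total contribution margin = 101,830 × $45.77 = $4,660,759.10.
Subtracting fixed costs: EBIT = $4,660,759.10 − $2,042,600 = $2,618,159.10.
So DOL = total CM / EBIT = $4,660,759.10 / $2,618,159.10 = 1.7802.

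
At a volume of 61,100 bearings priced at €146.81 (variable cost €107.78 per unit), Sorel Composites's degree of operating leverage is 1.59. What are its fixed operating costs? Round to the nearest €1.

Total contribution margin = 61,100 × €39.03 = €2,384,733.00.
Since DOL = CM ÷ EBIT, EBIT = €2,384,733.00 ÷ 1.59 = €1,499,832.08.
Fixed costs = CM − EBIT = €2,384,733.00 − €1,499,832.08 = €884,901.

€884,901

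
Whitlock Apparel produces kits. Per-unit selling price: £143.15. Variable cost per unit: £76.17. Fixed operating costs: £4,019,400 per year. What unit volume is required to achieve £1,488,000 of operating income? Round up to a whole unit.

82,225 kits

Each unit contributes £143.15 − £76.17 = £66.98.
Need Q such that Q × £66.98 − £4,019,400 = £1,488,000, i.e. Q = £5,507,400 / £66.98 = 82,224.54 → 82,225.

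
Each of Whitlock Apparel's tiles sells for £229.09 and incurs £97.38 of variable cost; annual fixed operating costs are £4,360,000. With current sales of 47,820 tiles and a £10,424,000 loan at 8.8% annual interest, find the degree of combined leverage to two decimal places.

At 47,820 units, contribution = 47,820 × £131.71 = £6,298,372.20.
EBIT = £6,298,372.20 − £4,360,000 = £1,938,372.20. Interest = £917,312.00.
DOL = £6,298,372.20 ÷ £1,938,372.20 = 3.2493; DFL = £1,938,372.20 ÷ £1,021,060.20 = 1.8984.
Combined leverage = 3.2493 × 1.8984 = 6.1685.

6.17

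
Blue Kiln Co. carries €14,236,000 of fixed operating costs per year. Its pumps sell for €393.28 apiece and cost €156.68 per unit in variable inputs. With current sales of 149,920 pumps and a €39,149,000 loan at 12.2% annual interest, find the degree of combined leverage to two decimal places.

2.16

Contribution at this volume is 149,920 × €236.60 = €35,471,072.00.
Subtracting fixed costs: EBIT = €35,471,072.00 − €14,236,000 = €21,235,072.00. Interest = €4,776,178.00.
DOL = €35,471,072.00 ÷ €21,235,072.00 = 1.6704; DFL = €21,235,072.00 ÷ €16,458,894.00 = 1.2902.
DCL = DOL × DFL = 1.6704 × 1.2902 = 2.1552.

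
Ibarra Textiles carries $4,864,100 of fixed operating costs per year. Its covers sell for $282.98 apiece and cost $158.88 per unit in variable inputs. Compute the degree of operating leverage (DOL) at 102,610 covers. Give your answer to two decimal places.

Contribution at this volume is 102,610 × $124.10 = $12,733,901.00.
EBIT = $12,733,901.00 − $4,864,100 = $7,869,801.00.
So DOL = total CM / EBIT = $12,733,901.00 / $7,869,801.00 = 1.6181.

1.62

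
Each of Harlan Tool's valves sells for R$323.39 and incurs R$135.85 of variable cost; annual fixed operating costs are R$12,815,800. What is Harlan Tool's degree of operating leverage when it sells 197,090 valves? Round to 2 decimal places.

Total contribution margin = 197,090 × R$187.54 = R$36,962,258.60.
Subtracting fixed costs: EBIT = R$36,962,258.60 − R$12,815,800 = R$24,146,458.60.
DOL = contribution ÷ EBIT = R$36,962,258.60 ÷ R$24,146,458.60 = 1.5308.

1.53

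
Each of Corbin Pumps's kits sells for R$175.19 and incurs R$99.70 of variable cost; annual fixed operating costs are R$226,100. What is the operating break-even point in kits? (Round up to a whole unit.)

2,996 kits

Each unit contributes R$175.19 − R$99.70 = R$75.49.
Units to break even: R$226,100 ÷ R$75.49 = 2,995.10, rounded up to 2,996.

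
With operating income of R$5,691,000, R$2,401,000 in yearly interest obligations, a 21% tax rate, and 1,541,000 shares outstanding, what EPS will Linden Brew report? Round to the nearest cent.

R$1.69

Interest = R$2,401,000.00, so EBT = R$5,691,000 − R$2,401,000.00 = R$3,290,000.00.
Net income = R$3,290,000.00 × (1 − 0.21) = R$2,599,100.00.
Per share: R$2,599,100.00 / 1,541,000 shares = R$1.69.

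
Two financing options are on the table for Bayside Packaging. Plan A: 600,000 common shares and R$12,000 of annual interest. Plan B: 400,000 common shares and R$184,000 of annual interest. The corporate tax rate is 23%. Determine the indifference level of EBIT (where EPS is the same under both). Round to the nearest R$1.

At indifference, (EBIT − 12,000)(1 − t)/600,000 = (EBIT − 184,000)(1 − t)/400,000.
Cancelling (1 − t) and cross-multiplying: 400,000·(EBIT − 12,000) = 600,000·(EBIT − 184,000).
Solving, EBIT = (184,000·600,000 − 12,000·400,000) / (600,000 − 400,000) = 105,600,000,000 / 200,000 = 528,000.00.

R$528,000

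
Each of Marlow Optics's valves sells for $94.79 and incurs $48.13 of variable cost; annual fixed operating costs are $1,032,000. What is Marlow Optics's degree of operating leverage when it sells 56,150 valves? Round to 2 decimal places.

1.65

At 56,150 units, contribution = 56,150 × $46.66 = $2,619,959.00.
Subtracting fixed costs: EBIT = $2,619,959.00 − $1,032,000 = $1,587,959.00.
So DOL = total CM / EBIT = $2,619,959.00 / $1,587,959.00 = 1.6499.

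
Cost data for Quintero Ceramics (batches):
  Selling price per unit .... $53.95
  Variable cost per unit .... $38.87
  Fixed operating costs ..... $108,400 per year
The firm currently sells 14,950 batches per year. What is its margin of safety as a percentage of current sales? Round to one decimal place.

51.9%

Each unit contributes $53.95 − $38.87 = $15.08. Break-even units = $108,400 ÷ $15.08 = 7,188.33; break-even revenue = 7,188.33 × $53.95 = $387,810.34.
Actual sales revenue = 14,950 × $53.95 = $806,552.50.
Margin of safety = ($806,552.50 − $387,810.34) ÷ $806,552.50 = 51.9%.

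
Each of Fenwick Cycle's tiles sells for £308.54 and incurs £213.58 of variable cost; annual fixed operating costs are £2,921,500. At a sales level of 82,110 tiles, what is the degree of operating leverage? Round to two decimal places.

1.60

At 82,110 units, contribution = 82,110 × £94.96 = £7,797,165.60.
Subtracting fixed costs: EBIT = £7,797,165.60 − £2,921,500 = £4,875,665.60.
Degree of operating leverage = £7,797,165.60 / £4,875,665.60 = 1.5992.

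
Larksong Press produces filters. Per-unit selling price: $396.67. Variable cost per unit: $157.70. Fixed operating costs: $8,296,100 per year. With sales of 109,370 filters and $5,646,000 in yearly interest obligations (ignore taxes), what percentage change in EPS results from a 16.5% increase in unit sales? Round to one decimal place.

+35.4%

At 109,370 units, contribution = 109,370 × $238.97 = $26,136,148.90.
EBIT = $26,136,148.90 − $8,296,100 = $17,840,048.90.
After interest of $5,646,000.00, pre-tax earnings = $12,194,048.90.
DCL = total CM / (EBIT − I) = $26,136,148.90 / $12,194,048.90 = 2.1434.
EPS therefore changes by 2.1434 × (+16.5%) = +35.4%.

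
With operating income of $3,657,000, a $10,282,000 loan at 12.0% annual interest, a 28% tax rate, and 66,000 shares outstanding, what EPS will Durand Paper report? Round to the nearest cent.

Interest = $1,233,840.00, so EBT = $3,657,000 − $1,233,840.00 = $2,423,160.00.
After tax at 28%: net income = $2,423,160.00 × 0.72 = $1,744,675.20.
Per share: $1,744,675.20 / 66,000 shares = $26.43.

$26.43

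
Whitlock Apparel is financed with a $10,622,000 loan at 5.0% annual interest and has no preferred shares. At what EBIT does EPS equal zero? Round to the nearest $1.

Annual interest = 5.0% × $10,622,000 = $531,100.00.
Without preferred stock the financial break-even is simply EBIT = interest = $531,100.00.

$531,100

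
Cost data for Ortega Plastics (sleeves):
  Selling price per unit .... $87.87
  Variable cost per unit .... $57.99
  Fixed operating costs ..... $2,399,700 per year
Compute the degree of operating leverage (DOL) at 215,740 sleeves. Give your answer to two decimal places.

Total contribution margin = 215,740 × $29.88 = $6,446,311.20.
Subtracting fixed costs: EBIT = $6,446,311.20 − $2,399,700 = $4,046,611.20.
DOL = contribution ÷ EBIT = $6,446,311.20 ÷ $4,046,611.20 = 1.5930.

1.59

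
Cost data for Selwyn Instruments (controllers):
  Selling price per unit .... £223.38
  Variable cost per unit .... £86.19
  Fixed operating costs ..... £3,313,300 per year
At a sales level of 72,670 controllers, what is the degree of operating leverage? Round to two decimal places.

1.50

Total contribution margin = 72,670 × £137.19 = £9,969,597.30.
EBIT = £9,969,597.30 − £3,313,300 = £6,656,297.30.
DOL = contribution ÷ EBIT = £9,969,597.30 ÷ £6,656,297.30 = 1.4978.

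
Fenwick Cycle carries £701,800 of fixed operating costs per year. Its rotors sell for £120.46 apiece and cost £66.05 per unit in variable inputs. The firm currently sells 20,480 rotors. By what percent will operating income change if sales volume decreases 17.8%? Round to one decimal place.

-48.1%

At 20,480 units, contribution = 20,480 × £54.41 = £1,114,316.80.
EBIT = £1,114,316.80 − £701,800 = £412,516.80.
Degree of operating leverage = £1,114,316.80 / £412,516.80 = 2.7013.
So EBIT moves 2.7013 × (-17.8%) = -48.1%.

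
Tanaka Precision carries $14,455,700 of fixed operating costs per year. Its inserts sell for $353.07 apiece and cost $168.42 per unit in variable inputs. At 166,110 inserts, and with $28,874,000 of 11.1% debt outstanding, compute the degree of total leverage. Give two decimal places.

At 166,110 units, contribution = 166,110 × $184.65 = $30,672,211.50.
EBIT = $30,672,211.50 − $14,455,700 = $16,216,511.50. Interest = $3,205,014.00, so EBIT − I = $13,011,497.50.
DCL = contribution ÷ (EBIT − I) = $30,672,211.50 ÷ $13,011,497.50 = 2.3573.

2.36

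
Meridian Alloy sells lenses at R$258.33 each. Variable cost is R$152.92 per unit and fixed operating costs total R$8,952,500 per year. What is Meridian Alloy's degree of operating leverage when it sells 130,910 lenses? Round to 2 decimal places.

Contribution at this volume is 130,910 × R$105.41 = R$13,799,223.10.
EBIT = R$13,799,223.10 − R$8,952,500 = R$4,846,723.10.
So DOL = total CM / EBIT = R$13,799,223.10 / R$4,846,723.10 = 2.8471.

2.85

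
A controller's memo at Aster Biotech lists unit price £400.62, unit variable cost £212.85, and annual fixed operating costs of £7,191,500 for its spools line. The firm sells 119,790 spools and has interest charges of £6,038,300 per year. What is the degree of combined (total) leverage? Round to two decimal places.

Total contribution margin = 119,790 × £187.77 = £22,492,968.30.
Subtracting fixed costs: EBIT = £22,492,968.30 − £7,191,500 = £15,301,468.30. Interest = £6,038,300.00, so EBIT − I = £9,263,168.30.
Degree of total leverage = total CM / (EBIT − interest) = £22,492,968.30 / £9,263,168.30 = 2.4282.

2.43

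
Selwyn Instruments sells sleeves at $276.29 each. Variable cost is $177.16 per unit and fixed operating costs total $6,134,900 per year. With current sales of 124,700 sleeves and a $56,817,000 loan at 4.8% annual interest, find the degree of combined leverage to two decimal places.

3.53

Contribution at this volume is 124,700 × $99.13 = $12,361,511.00.
Subtracting fixed costs: EBIT = $12,361,511.00 − $6,134,900 = $6,226,611.00. Interest = $2,727,216.00.
DOL = $12,361,511.00 ÷ $6,226,611.00 = 1.9853; DFL = $6,226,611.00 ÷ $3,499,395.00 = 1.7793.
Combined leverage = 1.9853 × 1.7793 = 3.5324.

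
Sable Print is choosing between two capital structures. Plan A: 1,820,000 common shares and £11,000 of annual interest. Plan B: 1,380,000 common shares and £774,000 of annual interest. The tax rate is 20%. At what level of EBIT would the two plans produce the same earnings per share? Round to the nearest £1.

At indifference, (EBIT − 11,000)(1 − t)/1,820,000 = (EBIT − 774,000)(1 − t)/1,380,000.
The (1 − t) factor cancels: (EBIT − 11,000) × 1,380,000 = (EBIT − 774,000) × 1,820,000.
EBIT × (1,820,000 − 1,380,000) = 774,000 × 1,820,000 − 11,000 × 1,380,000 = 1,393,500,000,000, so EBIT = 1,393,500,000,000 ÷ 440,000 = 3,167,045.45.

£3,167,045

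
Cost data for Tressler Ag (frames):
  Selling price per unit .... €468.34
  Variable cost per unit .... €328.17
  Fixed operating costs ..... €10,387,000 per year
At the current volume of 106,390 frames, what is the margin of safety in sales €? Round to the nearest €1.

Contribution margin per unit = €468.34 − €328.17 = €140.17. Break-even units = €10,387,000 ÷ €140.17 = 74,102.88; break-even revenue = 74,102.88 × €468.34 = €34,705,340.52.
Actual sales revenue = 106,390 × €468.34 = €49,826,692.60.
Margin of safety = €49,826,692.60 − €34,705,340.52 = €15,121,352.

€15,121,352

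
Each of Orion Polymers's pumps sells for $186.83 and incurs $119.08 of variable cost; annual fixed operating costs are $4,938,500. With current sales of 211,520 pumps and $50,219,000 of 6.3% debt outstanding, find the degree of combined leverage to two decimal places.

At 211,520 units, contribution = 211,520 × $67.75 = $14,330,480.00.
EBIT = $14,330,480.00 − $4,938,500 = $9,391,980.00. Interest = $3,163,797.00.
DOL = $14,330,480.00 ÷ $9,391,980.00 = 1.5258; DFL = $9,391,980.00 ÷ $6,228,183.00 = 1.5080.
Combined leverage = 1.5258 × 1.5080 = 2.3009.

2.30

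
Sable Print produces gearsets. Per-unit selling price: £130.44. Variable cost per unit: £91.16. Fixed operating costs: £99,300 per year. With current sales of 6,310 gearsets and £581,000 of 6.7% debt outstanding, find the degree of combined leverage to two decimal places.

Total contribution margin = 6,310 × £39.28 = £247,856.80.
Subtracting fixed costs: EBIT = £247,856.80 − £99,300 = £148,556.80. Interest = £38,927.00, so EBIT − I = £109,629.80.
DCL = contribution ÷ (EBIT − I) = £247,856.80 ÷ £109,629.80 = 2.2609.

2.26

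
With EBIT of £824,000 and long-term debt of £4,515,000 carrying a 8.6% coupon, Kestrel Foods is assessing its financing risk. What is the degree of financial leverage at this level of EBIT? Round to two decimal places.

Annual interest charges come to £388,290.00.
Degree of financial leverage = EBIT / (EBIT − interest) = £824,000 / £435,710.00 = 1.8912.

1.89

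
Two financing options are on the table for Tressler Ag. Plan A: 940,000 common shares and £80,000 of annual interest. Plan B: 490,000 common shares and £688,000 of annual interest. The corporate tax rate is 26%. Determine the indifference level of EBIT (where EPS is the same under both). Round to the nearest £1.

£1,350,044

At indifference, (EBIT − 80,000)(1 − t)/940,000 = (EBIT − 688,000)(1 − t)/490,000.
Cancelling (1 − t) and cross-multiplying: 490,000·(EBIT − 80,000) = 940,000·(EBIT − 688,000).
EBIT × (940,000 − 490,000) = 688,000 × 940,000 − 80,000 × 490,000 = 607,520,000,000, so EBIT = 607,520,000,000 ÷ 450,000 = 1,350,044.44.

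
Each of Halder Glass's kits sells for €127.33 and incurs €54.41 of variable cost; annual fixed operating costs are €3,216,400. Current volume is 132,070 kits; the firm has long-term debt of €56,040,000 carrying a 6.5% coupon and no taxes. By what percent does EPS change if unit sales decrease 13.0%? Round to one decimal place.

Contribution at this volume is 132,070 × €72.92 = €9,630,544.40.
Subtracting fixed costs: EBIT = €9,630,544.40 − €3,216,400 = €6,414,144.40.
Interest = €3,642,600.00, so EBIT − I = €2,771,544.40.
Degree of combined leverage = contribution ÷ (EBIT − I) = €9,630,544.40 ÷ €2,771,544.40 = 3.4748.
EPS therefore changes by 3.4748 × (-13.0%) = -45.2%.

-45.2%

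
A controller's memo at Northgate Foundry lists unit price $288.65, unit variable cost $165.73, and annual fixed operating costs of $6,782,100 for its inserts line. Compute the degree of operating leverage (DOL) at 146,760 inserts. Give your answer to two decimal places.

1.60

Total contribution margin = 146,760 × $122.92 = $18,039,739.20.
Subtracting fixed costs: EBIT = $18,039,739.20 − $6,782,100 = $11,257,639.20.
So DOL = total CM / EBIT = $18,039,739.20 / $11,257,639.20 = 1.6024.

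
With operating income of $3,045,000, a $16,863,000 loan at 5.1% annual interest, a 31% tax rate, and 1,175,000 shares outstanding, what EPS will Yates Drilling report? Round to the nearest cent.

Interest = $860,013.00, so EBT = $3,045,000 − $860,013.00 = $2,184,987.00.
After tax at 31%: net income = $2,184,987.00 × 0.69 = $1,507,641.03.
Per share: $1,507,641.03 / 1,175,000 shares = $1.28.

$1.28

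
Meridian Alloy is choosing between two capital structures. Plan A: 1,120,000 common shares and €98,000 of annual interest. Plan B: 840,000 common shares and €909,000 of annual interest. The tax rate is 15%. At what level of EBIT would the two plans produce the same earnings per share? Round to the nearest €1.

€3,342,000

Set EPS_A = EPS_B: (EBIT − €98,000)(1 − 0.15) ÷ 1,120,000 = (EBIT − €909,000)(1 − 0.15) ÷ 840,000.
The (1 − t) factor cancels: (EBIT − 98,000) × 840,000 = (EBIT − 909,000) × 1,120,000.
EBIT × (1,120,000 − 840,000) = 909,000 × 1,120,000 − 98,000 × 840,000 = 935,760,000,000, so EBIT = 935,760,000,000 ÷ 280,000 = 3,342,000.00.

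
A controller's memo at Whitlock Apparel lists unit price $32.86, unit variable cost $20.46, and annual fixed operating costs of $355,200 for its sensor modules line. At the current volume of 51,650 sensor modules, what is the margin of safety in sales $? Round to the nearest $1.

$755,939

Contribution margin per unit = $32.86 − $20.46 = $12.40. Break-even units = $355,200 ÷ $12.40 = 28,645.16; break-even revenue = 28,645.16 × $32.86 = $941,280.00.
Actual sales revenue = 51,650 × $32.86 = $1,697,219.00.
Margin of safety = $1,697,219.00 − $941,280.00 = $755,939.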